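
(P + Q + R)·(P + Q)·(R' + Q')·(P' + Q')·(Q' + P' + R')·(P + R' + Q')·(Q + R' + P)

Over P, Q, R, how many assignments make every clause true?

There are 2^3 = 8 truth assignments over (P, Q, R).
Check each against the 7 clauses (columns in the order P, Q, R):
  F F F  ✗ fails (P + Q + R)
  F F T  ✗ fails (P + Q)
  F T F  ✓ satisfies all
  F T T  ✗ fails (R' + Q')
  T F F  ✓ satisfies all
  T F T  ✓ satisfies all
  T T F  ✗ fails (P' + Q')
  T T T  ✗ fails (R' + Q')
3 of the 8 rows are models.

3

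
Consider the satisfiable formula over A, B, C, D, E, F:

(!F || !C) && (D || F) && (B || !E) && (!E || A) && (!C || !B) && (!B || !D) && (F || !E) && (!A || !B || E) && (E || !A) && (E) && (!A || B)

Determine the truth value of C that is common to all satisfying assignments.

False

Suppose C = true.
The clause (!F) is unit, so F = false.
The clause (D) is unit, so D = true.
The clause (!B) is unit, so B = false.
The clause (!E) is unit, so E = false.
Now (E) is unsatisfied and unit — conflict.
So every satisfying assignment has C = False.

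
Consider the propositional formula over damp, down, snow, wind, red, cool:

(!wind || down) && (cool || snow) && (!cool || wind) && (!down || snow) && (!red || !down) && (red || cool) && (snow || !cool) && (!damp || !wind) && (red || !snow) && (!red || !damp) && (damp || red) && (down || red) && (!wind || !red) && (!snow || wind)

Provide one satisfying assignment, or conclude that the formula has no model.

UNSATISFIABLE

Case wind = false:
From the singleton clause (!cool), cool = false.
From the singleton clause (snow), snow = true.
But (!snow) is also a unit clause — contradiction.
So wind must be the other value — set wind = true.
From the singleton clause (down), down = true.
From the singleton clause (snow), snow = true.
From the singleton clause (!red), red = false.
But (red) is also a unit clause — contradiction.
Neither wind = true nor wind = false works.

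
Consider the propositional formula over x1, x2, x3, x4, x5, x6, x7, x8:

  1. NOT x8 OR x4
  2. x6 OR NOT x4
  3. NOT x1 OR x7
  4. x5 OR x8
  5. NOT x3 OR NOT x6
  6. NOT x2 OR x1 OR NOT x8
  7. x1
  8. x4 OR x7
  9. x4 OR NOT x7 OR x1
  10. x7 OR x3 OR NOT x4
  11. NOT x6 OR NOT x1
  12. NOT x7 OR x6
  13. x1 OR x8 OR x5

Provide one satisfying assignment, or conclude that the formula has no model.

Unit clause (x1) forces x1 = true.
Unit clause (x7) forces x7 = true.
Unit clause (NOT x6) forces x6 = false.
That conflicts with the unit clause (x6).

UNSATISFIABLE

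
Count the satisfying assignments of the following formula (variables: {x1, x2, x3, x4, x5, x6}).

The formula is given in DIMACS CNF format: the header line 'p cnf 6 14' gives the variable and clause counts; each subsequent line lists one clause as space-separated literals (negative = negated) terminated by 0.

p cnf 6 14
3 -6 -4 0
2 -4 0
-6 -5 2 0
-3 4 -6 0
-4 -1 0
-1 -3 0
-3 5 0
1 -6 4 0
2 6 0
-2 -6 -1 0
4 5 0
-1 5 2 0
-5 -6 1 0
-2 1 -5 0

There are 2^6 = 64 truth assignments over (x1, x2, x3, x4, x5, x6).
Split on x1. With x1 = True, the clauses containing x1 are satisfied and ¬x1 drops from the rest; 1 of the 2^5 = 32 assignments to the other variables satisfy what remains.
With x1 = False, by the same count on the reduced clause set, 1 assignment works.
Total: 1 + 1 = 2.

2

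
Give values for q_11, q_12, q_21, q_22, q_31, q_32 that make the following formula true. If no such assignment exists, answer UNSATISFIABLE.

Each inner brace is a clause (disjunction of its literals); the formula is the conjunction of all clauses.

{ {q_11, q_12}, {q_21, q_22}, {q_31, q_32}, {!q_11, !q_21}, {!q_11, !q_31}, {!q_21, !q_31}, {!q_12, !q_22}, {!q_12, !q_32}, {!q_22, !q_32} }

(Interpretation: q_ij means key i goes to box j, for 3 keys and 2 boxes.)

Suppose q_11 = true.
(!q_21) alone gives q_21 = false.
(q_22) alone gives q_22 = true.
(!q_31) alone gives q_31 = false.
(q_32) alone gives q_32 = true.
Now (!q_32) is unsatisfied and unit — conflict.
That branch fails; take q_11 = false instead.
(q_12) alone gives q_12 = true.
(!q_22) alone gives q_22 = false.
(q_21) alone gives q_21 = true.
(!q_31) alone gives q_31 = false.
(q_32) alone gives q_32 = true.
Now (!q_32) is unsatisfied and unit — conflict.
Neither q_11 = true nor q_11 = false works.

UNSATISFIABLE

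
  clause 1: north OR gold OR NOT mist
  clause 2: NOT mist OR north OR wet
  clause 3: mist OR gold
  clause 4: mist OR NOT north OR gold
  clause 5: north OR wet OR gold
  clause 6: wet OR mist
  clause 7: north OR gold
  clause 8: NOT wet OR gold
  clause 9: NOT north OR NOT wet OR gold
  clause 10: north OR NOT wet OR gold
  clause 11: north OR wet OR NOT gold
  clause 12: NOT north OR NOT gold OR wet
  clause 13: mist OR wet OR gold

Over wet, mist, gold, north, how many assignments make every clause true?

5

There are 2^4 = 16 truth assignments over (wet, mist, gold, north).
Split on wet. With wet = true, the clauses containing wet are satisfied and NOT wet drops from the rest; 4 of the 2^3 = 8 assignments to the other variables satisfy what remains.
With wet = false, by the same count on the reduced clause set, 1 assignment works.
Total: 4 + 1 = 5.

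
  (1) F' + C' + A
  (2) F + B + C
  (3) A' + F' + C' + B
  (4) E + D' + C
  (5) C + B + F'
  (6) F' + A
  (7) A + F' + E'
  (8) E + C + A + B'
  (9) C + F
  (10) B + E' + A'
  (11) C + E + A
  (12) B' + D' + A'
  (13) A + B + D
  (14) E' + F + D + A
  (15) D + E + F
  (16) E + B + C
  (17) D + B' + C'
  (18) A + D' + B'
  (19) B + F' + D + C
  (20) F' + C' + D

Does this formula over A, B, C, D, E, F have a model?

Yes

Case F = 0:
(C) alone gives C = 1.
Case D = 1:
Case B = 0:
Case E = 0:
Every clause is now satisfied; A is unconstrained.
A satisfying assignment: A ↦ 0,  B ↦ 0,  C ↦ 1,  D ↦ 1,  E ↦ 0,  F ↦ 0.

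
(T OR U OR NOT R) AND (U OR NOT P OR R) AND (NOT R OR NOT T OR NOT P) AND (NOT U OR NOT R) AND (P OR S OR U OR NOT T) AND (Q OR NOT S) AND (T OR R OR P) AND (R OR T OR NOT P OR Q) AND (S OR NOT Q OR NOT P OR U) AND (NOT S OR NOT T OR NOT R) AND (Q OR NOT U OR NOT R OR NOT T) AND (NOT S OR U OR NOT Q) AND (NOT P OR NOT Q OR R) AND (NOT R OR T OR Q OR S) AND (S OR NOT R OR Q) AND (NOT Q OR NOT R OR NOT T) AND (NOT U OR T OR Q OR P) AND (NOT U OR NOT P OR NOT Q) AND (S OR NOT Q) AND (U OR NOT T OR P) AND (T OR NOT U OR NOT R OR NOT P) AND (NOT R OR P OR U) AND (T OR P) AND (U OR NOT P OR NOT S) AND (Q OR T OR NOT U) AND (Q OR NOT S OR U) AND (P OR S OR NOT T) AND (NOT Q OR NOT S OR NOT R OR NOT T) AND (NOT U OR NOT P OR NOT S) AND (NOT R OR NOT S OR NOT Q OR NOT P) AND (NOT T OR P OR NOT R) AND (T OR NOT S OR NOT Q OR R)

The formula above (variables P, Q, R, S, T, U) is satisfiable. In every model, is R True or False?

False

Suppose R = true.
From the singleton clause (NOT U), U = false.
From the singleton clause (T), T = true.
From the singleton clause (NOT P), P = false.
Now (P) is unsatisfied and unit — conflict.
So every satisfying assignment has R = False.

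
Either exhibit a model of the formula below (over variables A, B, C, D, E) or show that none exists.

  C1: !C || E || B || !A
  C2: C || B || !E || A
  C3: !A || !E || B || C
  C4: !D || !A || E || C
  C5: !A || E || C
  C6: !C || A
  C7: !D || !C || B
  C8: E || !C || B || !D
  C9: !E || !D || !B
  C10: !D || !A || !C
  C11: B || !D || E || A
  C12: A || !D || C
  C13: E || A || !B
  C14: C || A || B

Try C = false.
Try A = true.
(E) alone gives E = true.
(B) alone gives B = true.
(!D) alone gives D = false.
Every clause now holds.

A: true,  B: true,  C: false,  D: false,  E: true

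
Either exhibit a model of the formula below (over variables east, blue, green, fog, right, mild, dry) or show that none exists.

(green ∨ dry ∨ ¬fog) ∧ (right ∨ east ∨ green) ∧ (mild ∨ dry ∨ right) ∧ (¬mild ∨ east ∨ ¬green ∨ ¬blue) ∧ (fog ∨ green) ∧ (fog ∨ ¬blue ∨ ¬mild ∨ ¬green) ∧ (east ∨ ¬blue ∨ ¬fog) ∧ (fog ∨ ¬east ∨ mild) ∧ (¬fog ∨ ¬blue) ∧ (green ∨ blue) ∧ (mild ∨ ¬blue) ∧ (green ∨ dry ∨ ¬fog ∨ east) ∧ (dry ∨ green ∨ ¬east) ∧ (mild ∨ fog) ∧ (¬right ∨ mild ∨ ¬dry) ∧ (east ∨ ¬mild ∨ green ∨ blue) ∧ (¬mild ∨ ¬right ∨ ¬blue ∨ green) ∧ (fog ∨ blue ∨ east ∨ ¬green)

Suppose fog = True.
The clause (¬blue) is unit, so blue = False.
The clause (green) is unit, so green = True.
Suppose mild = True.
All clauses hold; east, right, dry can take either value.

east: False; blue: False; green: True; fog: True; right: False; mild: True; dry: False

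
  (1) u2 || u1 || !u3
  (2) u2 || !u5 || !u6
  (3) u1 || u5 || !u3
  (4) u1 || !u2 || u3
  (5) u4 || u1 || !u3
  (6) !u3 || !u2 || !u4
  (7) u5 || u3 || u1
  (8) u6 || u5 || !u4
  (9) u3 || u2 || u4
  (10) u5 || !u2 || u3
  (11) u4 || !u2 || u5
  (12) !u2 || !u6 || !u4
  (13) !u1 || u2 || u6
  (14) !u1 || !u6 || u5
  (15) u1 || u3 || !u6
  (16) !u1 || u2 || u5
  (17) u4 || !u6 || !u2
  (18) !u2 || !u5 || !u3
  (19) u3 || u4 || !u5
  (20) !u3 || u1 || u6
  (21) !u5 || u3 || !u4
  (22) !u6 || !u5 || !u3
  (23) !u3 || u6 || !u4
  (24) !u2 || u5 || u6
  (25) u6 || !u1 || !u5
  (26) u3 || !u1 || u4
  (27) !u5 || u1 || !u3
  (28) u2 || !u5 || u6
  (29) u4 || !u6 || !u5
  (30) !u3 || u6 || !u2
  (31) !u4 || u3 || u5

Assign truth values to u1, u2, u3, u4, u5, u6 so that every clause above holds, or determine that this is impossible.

Suppose u2 = true.
Suppose u1 = true.
Suppose u3 = false.
(u5) alone gives u5 = true.
(u4) alone gives u4 = true.
That conflicts with the unit clause (!u4).
That branch fails; take u3 = true instead.
(!u4) alone gives u4 = false.
(u5) alone gives u5 = true.
That conflicts with the unit clause (!u5).
Neither u3 = true nor u3 = false works.
That branch fails; take u1 = false instead.
(u3) alone gives u3 = true.
(u5) alone gives u5 = true.
That conflicts with the unit clause (!u5).
Neither u1 = true nor u1 = false works.
That branch fails; take u2 = false instead.
Suppose u1 = true.
(u6) alone gives u6 = true.
(!u5) alone gives u5 = false.
That conflicts with the unit clause (u5).
That branch fails; take u1 = false instead.
(!u3) alone gives u3 = false.
(u5) alone gives u5 = true.
(!u6) alone gives u6 = false.
That conflicts with the unit clause (u6).
Neither u1 = true nor u1 = false works.
Neither u2 = true nor u2 = false works.

UNSATISFIABLE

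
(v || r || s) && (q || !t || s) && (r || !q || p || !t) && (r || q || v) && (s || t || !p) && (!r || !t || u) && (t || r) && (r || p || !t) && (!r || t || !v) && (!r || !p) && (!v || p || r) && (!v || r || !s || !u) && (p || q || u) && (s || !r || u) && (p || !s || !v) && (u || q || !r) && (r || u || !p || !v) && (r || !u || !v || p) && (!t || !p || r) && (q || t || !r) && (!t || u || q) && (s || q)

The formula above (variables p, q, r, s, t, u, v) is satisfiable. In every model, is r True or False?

Suppose r = false.
(t) alone gives t = true.
(p) alone gives p = true.
But (!p) is also a unit clause — contradiction.
So every satisfying assignment has r = True.

True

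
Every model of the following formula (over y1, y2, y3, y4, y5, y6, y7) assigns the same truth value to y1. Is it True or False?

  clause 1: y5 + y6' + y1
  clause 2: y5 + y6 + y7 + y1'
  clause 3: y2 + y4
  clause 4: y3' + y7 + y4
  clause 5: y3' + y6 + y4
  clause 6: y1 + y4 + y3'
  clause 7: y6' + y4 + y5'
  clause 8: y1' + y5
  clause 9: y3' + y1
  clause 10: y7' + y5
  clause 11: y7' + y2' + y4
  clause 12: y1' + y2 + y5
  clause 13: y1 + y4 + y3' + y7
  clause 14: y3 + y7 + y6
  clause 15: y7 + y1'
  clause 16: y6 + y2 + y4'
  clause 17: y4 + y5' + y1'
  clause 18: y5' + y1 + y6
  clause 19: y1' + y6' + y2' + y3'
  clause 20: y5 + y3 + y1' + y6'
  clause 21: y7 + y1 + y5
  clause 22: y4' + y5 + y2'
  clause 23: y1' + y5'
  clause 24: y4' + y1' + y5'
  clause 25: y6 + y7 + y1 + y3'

False

Suppose y1 = 1.
From the singleton clause (y5), y5 = 1.
Now (y5') is unsatisfied and unit — conflict.
So every satisfying assignment has y1 = False.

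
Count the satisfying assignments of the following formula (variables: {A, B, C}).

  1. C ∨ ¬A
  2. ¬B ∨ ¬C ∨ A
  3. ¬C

There are 2^3 = 8 truth assignments over (A, B, C).
Split on B. With B = True, the clauses containing B are satisfied and ¬B drops from the rest; 1 of the 2^2 = 4 assignments to the other variables satisfy what remains.
With B = False, by the same count on the reduced clause set, 1 assignment works.
(One model: A=F, B=F, C=F.)
Total: 1 + 1 = 2.

2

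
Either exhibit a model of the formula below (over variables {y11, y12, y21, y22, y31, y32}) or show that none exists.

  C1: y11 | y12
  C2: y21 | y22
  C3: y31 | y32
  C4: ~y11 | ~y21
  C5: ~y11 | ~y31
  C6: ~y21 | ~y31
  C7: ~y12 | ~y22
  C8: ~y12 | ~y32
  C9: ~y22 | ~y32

Try y11 = 1.
The clause (~y21) is unit, so y21 = 0.
The clause (y22) is unit, so y22 = 1.
The clause (~y31) is unit, so y31 = 0.
The clause (y32) is unit, so y32 = 1.
Now (~y32) is unsatisfied and unit — conflict.
Undo y11 and try y11 = 0.
The clause (y12) is unit, so y12 = 1.
The clause (~y22) is unit, so y22 = 0.
The clause (y21) is unit, so y21 = 1.
The clause (~y31) is unit, so y31 = 0.
The clause (y32) is unit, so y32 = 1.
Now (~y32) is unsatisfied and unit — conflict.
Either choice for y11 ends in contradiction.

UNSATISFIABLE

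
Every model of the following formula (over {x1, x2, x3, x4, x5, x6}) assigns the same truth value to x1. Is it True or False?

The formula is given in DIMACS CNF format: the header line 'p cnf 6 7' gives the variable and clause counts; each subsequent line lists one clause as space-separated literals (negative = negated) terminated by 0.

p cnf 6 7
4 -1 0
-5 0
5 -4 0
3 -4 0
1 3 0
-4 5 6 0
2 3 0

False

Suppose x1 = True.
(x4) alone gives x4 = True.
(¬x5) alone gives x5 = False.
Now (x5) is unsatisfied and unit — conflict.
So every satisfying assignment has x1 = False.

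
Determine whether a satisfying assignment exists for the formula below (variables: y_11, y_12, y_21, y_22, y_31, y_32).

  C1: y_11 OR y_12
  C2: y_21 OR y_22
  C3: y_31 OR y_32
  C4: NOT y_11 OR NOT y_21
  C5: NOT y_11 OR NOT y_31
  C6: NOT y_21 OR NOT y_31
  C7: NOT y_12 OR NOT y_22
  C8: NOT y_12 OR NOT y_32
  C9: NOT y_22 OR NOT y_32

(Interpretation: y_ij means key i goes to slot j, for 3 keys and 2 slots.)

Try y_11 = true.
Unit clause (NOT y_21) forces y_21 = false.
Unit clause (y_22) forces y_22 = true.
Unit clause (NOT y_31) forces y_31 = false.
Unit clause (y_32) forces y_32 = true.
But (NOT y_32) is also a unit clause — contradiction.
So y_11 must be the other value — set y_11 = false.
Unit clause (y_12) forces y_12 = true.
Unit clause (NOT y_22) forces y_22 = false.
Unit clause (y_21) forces y_21 = true.
Unit clause (NOT y_31) forces y_31 = false.
Unit clause (y_32) forces y_32 = true.
But (NOT y_32) is also a unit clause — contradiction.
Either choice for y_11 ends in contradiction.
No assignment satisfies every clause.

No, unsatisfiable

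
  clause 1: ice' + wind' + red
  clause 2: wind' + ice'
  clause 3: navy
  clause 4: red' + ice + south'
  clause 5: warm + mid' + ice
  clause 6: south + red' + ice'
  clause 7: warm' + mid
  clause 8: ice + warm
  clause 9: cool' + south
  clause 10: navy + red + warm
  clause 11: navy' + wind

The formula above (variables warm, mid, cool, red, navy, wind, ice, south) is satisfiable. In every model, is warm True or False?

Suppose warm = 0.
(navy) alone gives navy = 1.
(ice) alone gives ice = 1.
(wind') alone gives wind = 0.
That conflicts with the unit clause (wind).
So every satisfying assignment has warm = True.

True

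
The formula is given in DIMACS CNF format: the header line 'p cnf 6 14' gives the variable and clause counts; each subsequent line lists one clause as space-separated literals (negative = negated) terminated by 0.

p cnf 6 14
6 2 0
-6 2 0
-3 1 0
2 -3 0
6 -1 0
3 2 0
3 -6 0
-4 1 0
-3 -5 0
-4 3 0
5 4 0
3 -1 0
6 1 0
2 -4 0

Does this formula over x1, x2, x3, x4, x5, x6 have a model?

Try x6 = True.
The clause (x2) is unit, so x2 = True.
The clause (x3) is unit, so x3 = True.
The clause (x1) is unit, so x1 = True.
The clause (¬x5) is unit, so x5 = False.
The clause (x4) is unit, so x4 = True.
All clauses are satisfied.
A satisfying assignment: x1=True; x2=True; x3=True; x4=True; x5=False; x6=True.

Satisfiable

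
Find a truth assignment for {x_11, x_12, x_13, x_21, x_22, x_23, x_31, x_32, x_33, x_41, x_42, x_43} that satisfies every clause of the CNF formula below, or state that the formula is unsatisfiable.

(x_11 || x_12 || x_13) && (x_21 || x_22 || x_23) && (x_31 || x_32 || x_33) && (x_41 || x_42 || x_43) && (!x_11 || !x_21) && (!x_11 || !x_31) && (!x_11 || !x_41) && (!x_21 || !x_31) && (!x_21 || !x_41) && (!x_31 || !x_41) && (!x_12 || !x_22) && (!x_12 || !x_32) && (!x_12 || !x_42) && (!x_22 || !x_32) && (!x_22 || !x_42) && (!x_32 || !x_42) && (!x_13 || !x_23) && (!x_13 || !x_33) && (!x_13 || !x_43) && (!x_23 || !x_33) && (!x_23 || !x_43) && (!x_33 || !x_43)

Branch on x_11: set x_11 = false.
Branch on x_12: set x_12 = true.
The clause (!x_22) is unit, so x_22 = false.
The clause (!x_32) is unit, so x_32 = false.
The clause (!x_42) is unit, so x_42 = false.
Branch on x_21: set x_21 = true.
The clause (!x_31) is unit, so x_31 = false.
The clause (x_33) is unit, so x_33 = true.
The clause (!x_41) is unit, so x_41 = false.
The clause (x_43) is unit, so x_43 = true.
But (!x_43) is also a unit clause — contradiction.
Undo x_21 and try x_21 = false.
The clause (x_23) is unit, so x_23 = true.
The clause (!x_13) is unit, so x_13 = false.
The clause (!x_33) is unit, so x_33 = false.
The clause (x_31) is unit, so x_31 = true.
The clause (!x_41) is unit, so x_41 = false.
The clause (x_43) is unit, so x_43 = true.
But (!x_43) is also a unit clause — contradiction.
Neither x_21 = true nor x_21 = false works.
Undo x_12 and try x_12 = false.
The clause (x_13) is unit, so x_13 = true.
The clause (!x_23) is unit, so x_23 = false.
The clause (!x_33) is unit, so x_33 = false.
The clause (!x_43) is unit, so x_43 = false.
Branch on x_21: set x_21 = true.
The clause (!x_31) is unit, so x_31 = false.
The clause (x_32) is unit, so x_32 = true.
The clause (!x_41) is unit, so x_41 = false.
The clause (x_42) is unit, so x_42 = true.
But (!x_42) is also a unit clause — contradiction.
Undo x_21 and try x_21 = false.
The clause (x_22) is unit, so x_22 = true.
The clause (!x_32) is unit, so x_32 = false.
The clause (x_31) is unit, so x_31 = true.
The clause (!x_41) is unit, so x_41 = false.
The clause (x_42) is unit, so x_42 = true.
But (!x_42) is also a unit clause — contradiction.
Neither x_21 = true nor x_21 = false works.
Neither x_12 = true nor x_12 = false works.
Undo x_11 and try x_11 = true.
The clause (!x_21) is unit, so x_21 = false.
The clause (!x_31) is unit, so x_31 = false.
The clause (!x_41) is unit, so x_41 = false.
Branch on x_22: set x_22 = true.
The clause (!x_12) is unit, so x_12 = false.
The clause (!x_32) is unit, so x_32 = false.
The clause (x_33) is unit, so x_33 = true.
The clause (!x_42) is unit, so x_42 = false.
The clause (x_43) is unit, so x_43 = true.
But (!x_43) is also a unit clause — contradiction.
Undo x_22 and try x_22 = false.
The clause (x_23) is unit, so x_23 = true.
The clause (!x_13) is unit, so x_13 = false.
The clause (!x_33) is unit, so x_33 = false.
The clause (x_32) is unit, so x_32 = true.
The clause (!x_12) is unit, so x_12 = false.
The clause (!x_42) is unit, so x_42 = false.
The clause (x_43) is unit, so x_43 = true.
But (!x_43) is also a unit clause — contradiction.
Neither x_22 = true nor x_22 = false works.
Neither x_11 = true nor x_11 = false works.

UNSATISFIABLE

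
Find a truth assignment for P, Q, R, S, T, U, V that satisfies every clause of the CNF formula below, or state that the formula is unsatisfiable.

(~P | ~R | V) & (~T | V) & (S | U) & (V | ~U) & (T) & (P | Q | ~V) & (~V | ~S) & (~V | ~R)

P: 1; Q: 0; R: 0; S: 0; T: 1; U: 1; V: 1

The clause (T) is unit, so T = 1.
The clause (V) is unit, so V = 1.
The clause (~S) is unit, so S = 0.
The clause (U) is unit, so U = 1.
The clause (~R) is unit, so R = 0.
Case P = 1:
No clause remains; Q is free.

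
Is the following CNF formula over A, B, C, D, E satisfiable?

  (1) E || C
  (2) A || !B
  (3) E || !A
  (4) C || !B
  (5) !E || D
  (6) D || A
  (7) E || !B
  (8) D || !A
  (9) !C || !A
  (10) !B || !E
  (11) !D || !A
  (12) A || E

Try E = true.
(D) alone gives D = true.
(!B) alone gives B = false.
(!A) alone gives A = false.
All clauses hold; C can take either value.
A satisfying assignment: A: false,  B: false,  C: false,  D: true,  E: true.

Yes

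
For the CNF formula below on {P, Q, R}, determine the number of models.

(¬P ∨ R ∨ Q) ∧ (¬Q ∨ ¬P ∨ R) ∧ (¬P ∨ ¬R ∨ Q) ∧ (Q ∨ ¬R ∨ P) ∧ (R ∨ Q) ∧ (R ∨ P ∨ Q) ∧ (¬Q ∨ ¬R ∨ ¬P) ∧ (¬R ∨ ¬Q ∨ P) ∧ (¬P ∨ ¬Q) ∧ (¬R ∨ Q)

There are 2^3 = 8 truth assignments over (P, Q, R).
Split on R. With R = True, the clauses containing R are satisfied and ¬R drops from the rest; 0 of the 2^2 = 4 assignments to the other variables satisfy what remains.
With R = False, by the same count on the reduced clause set, 1 assignment works.
(One model: P=F, Q=T, R=F.)
Total: 0 + 1 = 1.

1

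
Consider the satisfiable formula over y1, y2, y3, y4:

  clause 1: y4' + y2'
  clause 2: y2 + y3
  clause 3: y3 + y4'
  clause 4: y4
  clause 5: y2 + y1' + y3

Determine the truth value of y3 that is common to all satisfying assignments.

True

Suppose y3 = 0.
(y2) alone gives y2 = 1.
(y4') alone gives y4 = 0.
That conflicts with the unit clause (y4).
So every satisfying assignment has y3 = True.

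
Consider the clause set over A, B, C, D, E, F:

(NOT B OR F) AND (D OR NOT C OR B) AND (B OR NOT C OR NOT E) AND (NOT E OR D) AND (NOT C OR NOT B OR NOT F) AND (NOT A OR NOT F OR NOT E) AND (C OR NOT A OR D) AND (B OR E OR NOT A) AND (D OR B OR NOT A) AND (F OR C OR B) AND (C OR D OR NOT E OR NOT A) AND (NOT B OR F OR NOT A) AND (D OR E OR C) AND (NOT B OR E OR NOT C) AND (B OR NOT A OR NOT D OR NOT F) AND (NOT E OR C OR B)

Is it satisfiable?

Case B = true:
From the singleton clause (F), F = true.
From the singleton clause (NOT C), C = false.
Case E = false:
From the singleton clause (D), D = true.
Every clause is now satisfied; A is unconstrained.
A satisfying assignment: A=false,  B=true,  C=false,  D=true,  E=false,  F=true.

Yes, satisfiable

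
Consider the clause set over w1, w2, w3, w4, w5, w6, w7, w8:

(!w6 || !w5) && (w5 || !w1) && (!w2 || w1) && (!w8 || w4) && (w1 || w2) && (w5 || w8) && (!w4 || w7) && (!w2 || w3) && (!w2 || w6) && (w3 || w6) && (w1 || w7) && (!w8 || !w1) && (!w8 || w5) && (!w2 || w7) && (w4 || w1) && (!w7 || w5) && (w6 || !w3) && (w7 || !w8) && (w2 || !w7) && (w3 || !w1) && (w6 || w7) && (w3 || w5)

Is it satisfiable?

No

Suppose w6 = false.
Unit clause (!w2) forces w2 = false.
Unit clause (w1) forces w1 = true.
Unit clause (w5) forces w5 = true.
Unit clause (w3) forces w3 = true.
Now (!w3) is unsatisfied and unit — conflict.
Backtrack on w6: now try w6 = true.
Unit clause (!w5) forces w5 = false.
Unit clause (!w1) forces w1 = false.
Unit clause (!w2) forces w2 = false.
Now (w2) is unsatisfied and unit — conflict.
Either choice for w6 ends in contradiction.
No assignment satisfies every clause.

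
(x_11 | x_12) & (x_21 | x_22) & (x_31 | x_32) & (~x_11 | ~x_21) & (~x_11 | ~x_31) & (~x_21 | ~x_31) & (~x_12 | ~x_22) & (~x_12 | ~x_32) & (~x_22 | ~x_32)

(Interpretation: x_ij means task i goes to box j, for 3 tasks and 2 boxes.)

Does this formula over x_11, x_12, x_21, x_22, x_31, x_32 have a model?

Case x_11 = 1:
Unit clause (~x_21) forces x_21 = 0.
Unit clause (x_22) forces x_22 = 1.
Unit clause (~x_31) forces x_31 = 0.
Unit clause (x_32) forces x_32 = 1.
That conflicts with the unit clause (~x_32).
So x_11 must be the other value — set x_11 = 0.
Unit clause (x_12) forces x_12 = 1.
Unit clause (~x_22) forces x_22 = 0.
Unit clause (x_21) forces x_21 = 1.
Unit clause (~x_31) forces x_31 = 0.
Unit clause (x_32) forces x_32 = 1.
That conflicts with the unit clause (~x_32).
Either choice for x_11 ends in contradiction.
No assignment satisfies every clause.

No, unsatisfiable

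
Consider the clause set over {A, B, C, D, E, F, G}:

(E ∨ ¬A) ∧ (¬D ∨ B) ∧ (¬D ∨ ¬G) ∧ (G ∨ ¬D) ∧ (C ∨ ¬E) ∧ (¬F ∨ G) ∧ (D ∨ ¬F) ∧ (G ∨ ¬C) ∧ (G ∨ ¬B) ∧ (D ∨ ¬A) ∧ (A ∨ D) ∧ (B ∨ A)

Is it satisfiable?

Unsatisfiable

Branch on E: set E = True.
Unit clause (C) forces C = True.
Unit clause (G) forces G = True.
Unit clause (¬D) forces D = False.
Unit clause (¬F) forces F = False.
Unit clause (¬A) forces A = False.
But (A) is also a unit clause — contradiction.
Undo E and try E = False.
Unit clause (¬A) forces A = False.
Unit clause (D) forces D = True.
Unit clause (B) forces B = True.
Unit clause (¬G) forces G = False.
But (G) is also a unit clause — contradiction.
Both values of E lead to a conflict.
No assignment satisfies every clause.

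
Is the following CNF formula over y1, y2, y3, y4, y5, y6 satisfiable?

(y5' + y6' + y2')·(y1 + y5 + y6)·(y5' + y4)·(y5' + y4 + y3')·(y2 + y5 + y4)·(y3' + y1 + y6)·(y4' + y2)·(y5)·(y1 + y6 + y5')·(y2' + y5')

The clause (y5) is unit, so y5 = 1.
The clause (y4) is unit, so y4 = 1.
The clause (y2) is unit, so y2 = 1.
Now (y2') is unsatisfied and unit — conflict.
No assignment satisfies every clause.

No, unsatisfiable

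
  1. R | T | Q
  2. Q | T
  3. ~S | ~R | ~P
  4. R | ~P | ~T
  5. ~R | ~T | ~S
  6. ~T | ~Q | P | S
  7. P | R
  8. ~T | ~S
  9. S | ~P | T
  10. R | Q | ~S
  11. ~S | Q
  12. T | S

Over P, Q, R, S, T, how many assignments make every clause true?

There are 2^5 = 32 truth assignments over (P, Q, R, S, T).
Split on P. With P = 1, the clauses containing P are satisfied and ~P drops from the rest; 3 of the 2^4 = 16 assignments to the other variables satisfy what remains.
With P = 0, by the same count on the reduced clause set, 2 assignments work.
Total: 3 + 2 = 5.

5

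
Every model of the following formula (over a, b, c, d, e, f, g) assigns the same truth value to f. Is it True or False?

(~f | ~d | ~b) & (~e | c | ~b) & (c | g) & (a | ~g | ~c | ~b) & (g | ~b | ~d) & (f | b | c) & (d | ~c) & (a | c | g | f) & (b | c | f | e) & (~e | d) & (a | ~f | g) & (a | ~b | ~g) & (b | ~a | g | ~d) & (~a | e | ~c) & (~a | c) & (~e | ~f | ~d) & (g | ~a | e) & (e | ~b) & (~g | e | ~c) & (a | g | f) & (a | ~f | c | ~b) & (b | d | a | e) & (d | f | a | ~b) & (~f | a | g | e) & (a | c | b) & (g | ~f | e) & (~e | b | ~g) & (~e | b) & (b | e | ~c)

Suppose f = 1.
Try d = 0.
(~c) alone gives c = 0.
(g) alone gives g = 1.
(~e) alone gives e = 0.
(~a) alone gives a = 0.
(~b) alone gives b = 0.
That conflicts with the unit clause (b).
That branch fails; take d = 1 instead.
(~b) alone gives b = 0.
(~e) alone gives e = 0.
(g) alone gives g = 1.
(~c) alone gives c = 0.
(~a) alone gives a = 0.
That conflicts with the unit clause (a).
Both values of d lead to a conflict.
So every satisfying assignment has f = False.

False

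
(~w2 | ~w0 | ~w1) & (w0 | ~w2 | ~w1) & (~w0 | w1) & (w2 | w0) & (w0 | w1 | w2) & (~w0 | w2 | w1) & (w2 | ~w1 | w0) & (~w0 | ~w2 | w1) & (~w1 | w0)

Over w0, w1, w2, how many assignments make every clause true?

There are 2^3 = 8 truth assignments over (w0, w1, w2).
Split on w1. With w1 = 1, the clauses containing w1 are satisfied and ~w1 drops from the rest; 1 of the 2^2 = 4 assignments to the other variables satisfy what remains.
With w1 = 0, by the same count on the reduced clause set, 1 assignment works.
Total: 1 + 1 = 2.

2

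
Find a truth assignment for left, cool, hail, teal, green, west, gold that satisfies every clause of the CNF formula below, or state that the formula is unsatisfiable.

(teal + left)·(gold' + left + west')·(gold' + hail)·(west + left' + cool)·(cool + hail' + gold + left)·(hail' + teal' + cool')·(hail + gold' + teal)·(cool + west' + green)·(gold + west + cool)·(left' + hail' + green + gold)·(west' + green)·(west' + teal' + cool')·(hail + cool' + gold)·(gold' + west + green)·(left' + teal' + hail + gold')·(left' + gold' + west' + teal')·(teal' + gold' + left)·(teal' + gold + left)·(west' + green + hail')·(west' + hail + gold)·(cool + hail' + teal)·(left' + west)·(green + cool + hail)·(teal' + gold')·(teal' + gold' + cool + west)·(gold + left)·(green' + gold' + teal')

left=1,  cool=1,  hail=1,  teal=0,  green=1,  west=1,  gold=1

Try teal = 0.
Unit clause (left) forces left = 1.
Unit clause (west) forces west = 1.
Unit clause (green) forces green = 1.
Try gold = 1.
Unit clause (hail) forces hail = 1.
Unit clause (cool) forces cool = 1.
Every clause now holds.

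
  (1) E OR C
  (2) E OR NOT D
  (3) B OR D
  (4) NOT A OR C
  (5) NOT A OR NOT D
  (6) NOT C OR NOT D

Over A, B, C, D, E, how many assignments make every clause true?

7

There are 2^5 = 32 truth assignments over (A, B, C, D, E).
Split on E. With E = true, the clauses containing E are satisfied and NOT E drops from the rest; 5 of the 2^4 = 16 assignments to the other variables satisfy what remains.
With E = false, by the same count on the reduced clause set, 2 assignments work.
(One model: A=F, B=F, C=F, D=T, E=T.)
Total: 5 + 2 = 7.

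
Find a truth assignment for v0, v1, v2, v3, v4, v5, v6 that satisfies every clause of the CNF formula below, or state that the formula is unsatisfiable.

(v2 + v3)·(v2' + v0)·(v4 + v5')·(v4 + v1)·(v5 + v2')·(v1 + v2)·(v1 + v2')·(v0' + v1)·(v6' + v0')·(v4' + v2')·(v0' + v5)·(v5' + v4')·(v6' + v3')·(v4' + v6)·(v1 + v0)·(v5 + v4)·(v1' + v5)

UNSATISFIABLE

Try v2 = 1.
From the singleton clause (v0), v0 = 1.
From the singleton clause (v5), v5 = 1.
From the singleton clause (v4), v4 = 1.
But (v4') is also a unit clause — contradiction.
So v2 must be the other value — set v2 = 0.
From the singleton clause (v3), v3 = 1.
From the singleton clause (v1), v1 = 1.
From the singleton clause (v6'), v6 = 0.
From the singleton clause (v4'), v4 = 0.
From the singleton clause (v5'), v5 = 0.
But (v5) is also a unit clause — contradiction.
Either choice for v2 ends in contradiction.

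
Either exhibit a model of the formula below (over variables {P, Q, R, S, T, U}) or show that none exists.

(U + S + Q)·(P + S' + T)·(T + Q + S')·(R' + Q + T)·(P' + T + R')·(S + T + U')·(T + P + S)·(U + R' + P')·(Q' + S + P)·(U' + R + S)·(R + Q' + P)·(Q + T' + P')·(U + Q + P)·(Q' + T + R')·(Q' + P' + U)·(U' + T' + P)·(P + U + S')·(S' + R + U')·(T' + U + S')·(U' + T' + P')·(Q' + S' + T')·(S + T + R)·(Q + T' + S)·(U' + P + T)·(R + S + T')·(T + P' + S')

UNSATISFIABLE

Case U = 1:
Case S = 1:
Unit clause (R) forces R = 1.
Case P = 1:
Unit clause (T) forces T = 1.
That conflicts with the unit clause (T').
Backtrack on P: now try P = 0.
Unit clause (T) forces T = 1.
That conflicts with the unit clause (T').
Both values of P lead to a conflict.
Backtrack on S: now try S = 0.
Unit clause (T) forces T = 1.
Unit clause (R) forces R = 1.
Unit clause (P) forces P = 1.
That conflicts with the unit clause (P').
Both values of S lead to a conflict.
Backtrack on U: now try U = 0.
Case S = 1:
Unit clause (P) forces P = 1.
Unit clause (R') forces R = 0.
Unit clause (Q') forces Q = 0.
Unit clause (T) forces T = 1.
That conflicts with the unit clause (T').
Backtrack on S: now try S = 0.
Unit clause (Q) forces Q = 1.
Unit clause (P) forces P = 1.
That conflicts with the unit clause (P').
Both values of S lead to a conflict.
Both values of U lead to a conflict.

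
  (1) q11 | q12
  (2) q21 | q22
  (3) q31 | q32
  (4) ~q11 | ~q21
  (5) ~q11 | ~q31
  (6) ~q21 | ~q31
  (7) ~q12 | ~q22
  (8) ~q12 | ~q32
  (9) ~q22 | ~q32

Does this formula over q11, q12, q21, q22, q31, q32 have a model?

No

Suppose q11 = 1.
(~q21) alone gives q21 = 0.
(q22) alone gives q22 = 1.
(~q31) alone gives q31 = 0.
(q32) alone gives q32 = 1.
That conflicts with the unit clause (~q32).
That branch fails; take q11 = 0 instead.
(q12) alone gives q12 = 1.
(~q22) alone gives q22 = 0.
(q21) alone gives q21 = 1.
(~q31) alone gives q31 = 0.
(q32) alone gives q32 = 1.
That conflicts with the unit clause (~q32).
Neither q11 = 1 nor q11 = 0 works.
No assignment satisfies every clause.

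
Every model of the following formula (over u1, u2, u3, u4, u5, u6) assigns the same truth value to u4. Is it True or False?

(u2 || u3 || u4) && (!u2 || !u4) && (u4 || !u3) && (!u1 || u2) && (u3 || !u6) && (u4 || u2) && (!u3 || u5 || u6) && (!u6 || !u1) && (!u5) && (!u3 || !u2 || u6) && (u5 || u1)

Suppose u4 = true.
The clause (!u2) is unit, so u2 = false.
The clause (!u1) is unit, so u1 = false.
The clause (!u5) is unit, so u5 = false.
But (u5) is also a unit clause — contradiction.
So every satisfying assignment has u4 = False.

False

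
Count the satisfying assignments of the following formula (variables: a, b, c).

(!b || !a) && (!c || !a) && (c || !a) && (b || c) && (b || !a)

There are 2^3 = 8 truth assignments over (a, b, c).
Check each against the 5 clauses (columns in the order a, b, c):
  F F F  ✗ fails (b || c)
  F F T  ✓ satisfies all
  F T F  ✓ satisfies all
  F T T  ✓ satisfies all
  T F F  ✗ fails (c || !a)
  T F T  ✗ fails (!c || !a)
  T T F  ✗ fails (!b || !a)
  T T T  ✗ fails (!b || !a)
3 of the 8 rows are models.

3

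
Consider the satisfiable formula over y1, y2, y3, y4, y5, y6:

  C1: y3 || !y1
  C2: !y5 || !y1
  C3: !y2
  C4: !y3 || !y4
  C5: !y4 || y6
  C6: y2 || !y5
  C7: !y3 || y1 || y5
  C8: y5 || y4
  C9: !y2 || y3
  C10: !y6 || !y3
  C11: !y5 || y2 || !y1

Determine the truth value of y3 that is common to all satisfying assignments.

Suppose y3 = true.
The clause (!y2) is unit, so y2 = false.
The clause (!y4) is unit, so y4 = false.
The clause (!y5) is unit, so y5 = false.
Now (y5) is unsatisfied and unit — conflict.
So every satisfying assignment has y3 = False.

False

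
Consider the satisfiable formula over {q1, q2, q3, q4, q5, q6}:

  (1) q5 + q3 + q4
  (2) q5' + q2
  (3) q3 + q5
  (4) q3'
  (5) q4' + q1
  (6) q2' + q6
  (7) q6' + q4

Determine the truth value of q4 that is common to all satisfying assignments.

Suppose q4 = 0.
Unit clause (q3') forces q3 = 0.
Unit clause (q5) forces q5 = 1.
Unit clause (q2) forces q2 = 1.
Unit clause (q6) forces q6 = 1.
But (q6') is also a unit clause — contradiction.
So every satisfying assignment has q4 = True.

True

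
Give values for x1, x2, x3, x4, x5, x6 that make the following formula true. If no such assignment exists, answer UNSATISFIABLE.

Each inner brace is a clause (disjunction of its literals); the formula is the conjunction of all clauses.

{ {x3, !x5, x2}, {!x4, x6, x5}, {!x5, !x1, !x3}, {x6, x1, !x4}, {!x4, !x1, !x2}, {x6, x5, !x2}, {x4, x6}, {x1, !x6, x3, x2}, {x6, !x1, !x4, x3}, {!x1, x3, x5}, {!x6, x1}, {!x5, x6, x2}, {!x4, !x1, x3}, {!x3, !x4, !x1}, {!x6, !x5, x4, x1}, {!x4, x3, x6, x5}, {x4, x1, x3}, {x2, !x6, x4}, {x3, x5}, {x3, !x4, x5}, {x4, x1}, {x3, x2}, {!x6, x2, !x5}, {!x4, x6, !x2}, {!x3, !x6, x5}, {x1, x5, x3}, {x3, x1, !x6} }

x1=true, x2=true, x3=false, x4=false, x5=true, x6=true

Branch on x4: set x4 = false.
From the singleton clause (x6), x6 = true.
From the singleton clause (x1), x1 = true.
From the singleton clause (x2), x2 = true.
Branch on x5: set x5 = true.
From the singleton clause (!x3), x3 = false.
This assignment satisfies each clause.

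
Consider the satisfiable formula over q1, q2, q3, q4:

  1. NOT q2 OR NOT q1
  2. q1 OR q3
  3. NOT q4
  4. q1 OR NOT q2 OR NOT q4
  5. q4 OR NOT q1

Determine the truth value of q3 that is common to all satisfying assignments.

Suppose q3 = false.
From the singleton clause (q1), q1 = true.
From the singleton clause (NOT q2), q2 = false.
From the singleton clause (NOT q4), q4 = false.
Now (q4) is unsatisfied and unit — conflict.
So every satisfying assignment has q3 = True.

True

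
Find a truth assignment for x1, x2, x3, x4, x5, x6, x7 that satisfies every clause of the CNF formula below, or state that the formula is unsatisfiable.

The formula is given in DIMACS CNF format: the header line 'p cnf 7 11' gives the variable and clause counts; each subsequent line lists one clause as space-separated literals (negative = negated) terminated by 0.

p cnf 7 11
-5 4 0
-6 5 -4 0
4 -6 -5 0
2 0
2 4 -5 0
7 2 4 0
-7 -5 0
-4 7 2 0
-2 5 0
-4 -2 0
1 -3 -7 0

UNSATISFIABLE

The clause (x2) is unit, so x2 = True.
The clause (x5) is unit, so x5 = True.
The clause (x4) is unit, so x4 = True.
But (¬x4) is also a unit clause — contradiction.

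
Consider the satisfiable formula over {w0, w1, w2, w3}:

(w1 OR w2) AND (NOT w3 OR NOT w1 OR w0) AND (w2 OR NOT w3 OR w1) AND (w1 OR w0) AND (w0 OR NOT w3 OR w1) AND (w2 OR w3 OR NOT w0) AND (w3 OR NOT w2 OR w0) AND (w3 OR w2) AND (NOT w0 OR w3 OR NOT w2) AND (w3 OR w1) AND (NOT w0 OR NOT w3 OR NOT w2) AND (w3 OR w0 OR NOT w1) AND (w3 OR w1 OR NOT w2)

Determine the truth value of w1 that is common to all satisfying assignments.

Suppose w1 = false.
Unit clause (w2) forces w2 = true.
Unit clause (w0) forces w0 = true.
Unit clause (w3) forces w3 = true.
But (NOT w3) is also a unit clause — contradiction.
So every satisfying assignment has w1 = True.

True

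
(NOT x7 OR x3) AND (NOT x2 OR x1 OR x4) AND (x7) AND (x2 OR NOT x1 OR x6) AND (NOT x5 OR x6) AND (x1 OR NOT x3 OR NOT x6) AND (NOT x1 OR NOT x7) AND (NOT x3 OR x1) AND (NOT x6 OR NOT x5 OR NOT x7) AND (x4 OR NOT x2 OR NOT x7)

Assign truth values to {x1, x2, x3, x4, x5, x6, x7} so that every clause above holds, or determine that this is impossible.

UNSATISFIABLE

Unit clause (x7) forces x7 = true.
Unit clause (x3) forces x3 = true.
Unit clause (NOT x1) forces x1 = false.
Now (x1) is unsatisfied and unit — conflict.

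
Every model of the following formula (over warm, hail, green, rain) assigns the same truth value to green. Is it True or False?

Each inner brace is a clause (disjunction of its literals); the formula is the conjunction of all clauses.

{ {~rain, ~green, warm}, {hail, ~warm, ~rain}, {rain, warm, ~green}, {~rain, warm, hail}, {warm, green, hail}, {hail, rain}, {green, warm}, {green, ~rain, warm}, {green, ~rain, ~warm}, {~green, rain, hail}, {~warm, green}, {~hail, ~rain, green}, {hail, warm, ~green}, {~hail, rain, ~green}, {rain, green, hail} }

Suppose green = 0.
From the singleton clause (warm), warm = 1.
Now (~warm) is unsatisfied and unit — conflict.
So every satisfying assignment has green = True.

True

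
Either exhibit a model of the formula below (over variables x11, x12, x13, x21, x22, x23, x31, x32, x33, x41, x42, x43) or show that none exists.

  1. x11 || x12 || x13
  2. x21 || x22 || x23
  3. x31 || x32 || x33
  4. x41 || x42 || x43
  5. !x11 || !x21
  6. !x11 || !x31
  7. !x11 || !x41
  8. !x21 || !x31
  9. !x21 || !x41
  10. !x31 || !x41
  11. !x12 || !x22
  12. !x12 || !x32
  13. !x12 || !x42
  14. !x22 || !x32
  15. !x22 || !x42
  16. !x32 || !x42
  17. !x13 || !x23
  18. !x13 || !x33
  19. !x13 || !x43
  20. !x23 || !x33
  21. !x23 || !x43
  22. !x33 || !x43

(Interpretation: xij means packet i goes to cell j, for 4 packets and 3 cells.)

Try x11 = false.
Try x12 = true.
(!x22) alone gives x22 = false.
(!x32) alone gives x32 = false.
(!x42) alone gives x42 = false.
Try x21 = true.
(!x31) alone gives x31 = false.
(x33) alone gives x33 = true.
(!x41) alone gives x41 = false.
(x43) alone gives x43 = true.
Now (!x43) is unsatisfied and unit — conflict.
So x21 must be the other value — set x21 = false.
(x23) alone gives x23 = true.
(!x13) alone gives x13 = false.
(!x33) alone gives x33 = false.
(x31) alone gives x31 = true.
(!x41) alone gives x41 = false.
(x43) alone gives x43 = true.
Now (!x43) is unsatisfied and unit — conflict.
Either choice for x21 ends in contradiction.
So x12 must be the other value — set x12 = false.
(x13) alone gives x13 = true.
(!x23) alone gives x23 = false.
(!x33) alone gives x33 = false.
(!x43) alone gives x43 = false.
Try x21 = true.
(!x31) alone gives x31 = false.
(x32) alone gives x32 = true.
(!x41) alone gives x41 = false.
(x42) alone gives x42 = true.
Now (!x42) is unsatisfied and unit — conflict.
So x21 must be the other value — set x21 = false.
(x22) alone gives x22 = true.
(!x32) alone gives x32 = false.
(x31) alone gives x31 = true.
(!x41) alone gives x41 = false.
(x42) alone gives x42 = true.
Now (!x42) is unsatisfied and unit — conflict.
Either choice for x21 ends in contradiction.
Either choice for x12 ends in contradiction.
So x11 must be the other value — set x11 = true.
(!x21) alone gives x21 = false.
(!x31) alone gives x31 = false.
(!x41) alone gives x41 = false.
Try x22 = true.
(!x12) alone gives x12 = false.
(!x32) alone gives x32 = false.
(x33) alone gives x33 = true.
(!x42) alone gives x42 = false.
(x43) alone gives x43 = true.
Now (!x43) is unsatisfied and unit — conflict.
So x22 must be the other value — set x22 = false.
(x23) alone gives x23 = true.
(!x13) alone gives x13 = false.
(!x33) alone gives x33 = false.
(x32) alone gives x32 = true.
(!x12) alone gives x12 = false.
(!x42) alone gives x42 = false.
(x43) alone gives x43 = true.
Now (!x43) is unsatisfied and unit — conflict.
Either choice for x22 ends in contradiction.
Either choice for x11 ends in contradiction.

UNSATISFIABLE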